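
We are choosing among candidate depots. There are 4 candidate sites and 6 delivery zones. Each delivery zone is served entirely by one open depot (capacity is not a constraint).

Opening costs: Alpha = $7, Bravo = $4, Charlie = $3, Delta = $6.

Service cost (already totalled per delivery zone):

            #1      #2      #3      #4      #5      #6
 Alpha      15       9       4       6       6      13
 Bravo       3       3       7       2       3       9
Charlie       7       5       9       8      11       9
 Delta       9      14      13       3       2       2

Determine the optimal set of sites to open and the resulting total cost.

For any fixed open set, each delivery zone goes to its cheapest open site; total = fixed + service.
{Bravo, Delta}: #1→Bravo 3, #2→Bravo 3, #3→Bravo 7, #4→Bravo 2, #5→Delta 2, #6→Delta 2. Service 19; fixed 10; total 29.
{Bravo}: service 27 + fixed 4 = 31
{Bravo, Charlie, Delta}: #1→Bravo 3, #2→Bravo 3, #3→Bravo 7, #4→Bravo 2, #5→Delta 2, #6→Delta 2. Service 19; fixed 13; total 32.
{Alpha, Bravo, Charlie, Delta}: service 16 + fixed 20 = 36
No other subset beats 29.

Open Bravo and Delta; minimum total cost 29.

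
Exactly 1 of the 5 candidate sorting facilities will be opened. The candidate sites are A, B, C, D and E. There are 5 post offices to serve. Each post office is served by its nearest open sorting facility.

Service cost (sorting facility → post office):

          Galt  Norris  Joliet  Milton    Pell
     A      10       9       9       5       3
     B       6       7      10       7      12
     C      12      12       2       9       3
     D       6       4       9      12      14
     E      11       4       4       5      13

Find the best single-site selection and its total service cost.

With exactly 1 open, each post office uses its cheapest among the chosen.
{A}: Galt→A 10, Norris→A 9, Joliet→A 9, Milton→A 5, Pell→A 3. Service cost 36.
{E}: service cost 37
{C}: service cost 38
Among all 5 size-1 choices, {A} is lowest.

Choose A only; total service cost 36.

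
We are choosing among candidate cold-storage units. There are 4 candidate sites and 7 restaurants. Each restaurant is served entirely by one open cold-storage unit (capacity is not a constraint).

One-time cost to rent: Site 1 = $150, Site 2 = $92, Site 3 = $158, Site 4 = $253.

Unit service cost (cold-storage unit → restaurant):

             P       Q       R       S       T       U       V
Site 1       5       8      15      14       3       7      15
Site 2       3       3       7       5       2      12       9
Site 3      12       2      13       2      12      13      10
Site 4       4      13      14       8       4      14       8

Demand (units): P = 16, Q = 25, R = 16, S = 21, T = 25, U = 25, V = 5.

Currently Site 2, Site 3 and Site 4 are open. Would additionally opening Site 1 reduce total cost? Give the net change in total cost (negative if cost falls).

No — net change +25 (cost rises by 25).

Current service cost with {Site 2, Site 3, Site 4}: 642.
Adding Site 1: each restaurant re-picks its cheapest; new service cost 517, saving 125.
Extra fixed cost: 150. Net change = 150 − 125 = 25.
(Totals: 1145 → 1170.)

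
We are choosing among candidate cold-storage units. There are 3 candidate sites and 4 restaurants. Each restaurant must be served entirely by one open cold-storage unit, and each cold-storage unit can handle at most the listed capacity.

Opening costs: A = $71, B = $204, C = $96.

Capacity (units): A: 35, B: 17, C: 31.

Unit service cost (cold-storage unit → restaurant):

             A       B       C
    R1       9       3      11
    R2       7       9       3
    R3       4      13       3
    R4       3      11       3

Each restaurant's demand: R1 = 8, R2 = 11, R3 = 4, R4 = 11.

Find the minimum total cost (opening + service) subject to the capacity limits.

Minimum total cost: 269

Open {A}: R1→A 9·8=72, R2→A 7·11=77, R3→A 4·4=16, R4→A 3·11=33.
Loads: A carries 34/35. Service 198; fixed 71; total 269.
Next best feasible plan costs 317.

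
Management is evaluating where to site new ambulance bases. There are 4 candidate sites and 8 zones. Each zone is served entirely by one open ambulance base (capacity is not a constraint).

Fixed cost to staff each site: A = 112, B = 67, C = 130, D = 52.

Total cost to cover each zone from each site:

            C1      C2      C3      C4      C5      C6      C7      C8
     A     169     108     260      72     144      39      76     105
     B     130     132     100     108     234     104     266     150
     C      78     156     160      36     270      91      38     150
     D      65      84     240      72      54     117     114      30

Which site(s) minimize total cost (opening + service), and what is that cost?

Open C and D; minimum total cost 740.

For any fixed open set, each zone goes to its cheapest open site; total = fixed + service.
{C, D}: C1→D 65, C2→D 84, C3→C 160, C4→C 36, C5→D 54, C6→C 91, C7→C 38, C8→D 30. Service 558; fixed 182; total 740.
{B, D}: C1→D 65, C2→D 84, C3→B 100, C4→D 72, C5→D 54, C6→B 104, C7→D 114, C8→D 30. Service 623; fixed 119; total 742.
{B, C, D}: service 498 + fixed 249 = 747
{A, B, C, D}: C1→D 65, C2→D 84, C3→B 100, C4→C 36, C5→D 54, C6→A 39, C7→C 38, C8→D 30. Service 446; fixed 361; total 807.
(All 15 nonempty subsets were checked; C and D is lowest.)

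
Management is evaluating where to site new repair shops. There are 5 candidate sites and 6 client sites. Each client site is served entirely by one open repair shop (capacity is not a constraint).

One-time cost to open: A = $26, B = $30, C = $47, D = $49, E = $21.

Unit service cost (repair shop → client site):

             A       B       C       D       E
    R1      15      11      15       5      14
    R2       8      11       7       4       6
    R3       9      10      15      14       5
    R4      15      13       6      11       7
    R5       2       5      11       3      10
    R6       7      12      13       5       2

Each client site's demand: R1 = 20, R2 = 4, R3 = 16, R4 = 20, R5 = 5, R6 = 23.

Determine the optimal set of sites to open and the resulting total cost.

Open D and E; minimum total cost 467.

For any fixed open set, each client site goes to its cheapest open site; total = fixed + service.
{D, E}: R1→D 5·20=100, R2→D 4·4=16, R3→E 5·16=80, R4→E 7·20=140, R5→D 3·5=15, R6→E 2·23=46. Service 397; fixed 70; total 467.
{A, D, E}: R1→D 5·20=100, R2→D 4·4=16, R3→E 5·16=80, R4→E 7·20=140, R5→A 2·5=10, R6→E 2·23=46. Service 392; fixed 96; total 488.
{C, D, E}: service 377 + fixed 117 = 494
{A, B, C, D, E}: R1→D 5·20=100, R2→D 4·4=16, R3→E 5·16=80, R4→C 6·20=120, R5→A 2·5=10, R6→E 2·23=46. Service 372; fixed 173; total 545.
No other subset beats 467.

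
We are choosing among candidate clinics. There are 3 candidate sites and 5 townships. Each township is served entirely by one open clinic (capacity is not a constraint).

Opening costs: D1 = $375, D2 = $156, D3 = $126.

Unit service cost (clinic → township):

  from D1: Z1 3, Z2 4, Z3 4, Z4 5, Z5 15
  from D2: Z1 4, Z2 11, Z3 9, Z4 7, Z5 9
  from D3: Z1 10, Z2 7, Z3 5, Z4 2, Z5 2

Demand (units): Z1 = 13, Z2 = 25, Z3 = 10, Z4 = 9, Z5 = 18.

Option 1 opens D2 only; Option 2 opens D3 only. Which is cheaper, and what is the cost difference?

Option 2 is cheaper by 263.

Option 1: {D2}: Z1→D2 4·13=52, Z2→D2 11·25=275, Z3→D2 9·10=90, Z4→D2 7·9=63, Z5→D2 9·18=162. Service 642; fixed 156; total 798.
Option 2: {D3}: Z1→D3 10·13=130, Z2→D3 7·25=175, Z3→D3 5·10=50, Z4→D3 2·9=18, Z5→D3 2·18=36. Service 409; fixed 126; total 535.
Difference: |798 − 535| = 263.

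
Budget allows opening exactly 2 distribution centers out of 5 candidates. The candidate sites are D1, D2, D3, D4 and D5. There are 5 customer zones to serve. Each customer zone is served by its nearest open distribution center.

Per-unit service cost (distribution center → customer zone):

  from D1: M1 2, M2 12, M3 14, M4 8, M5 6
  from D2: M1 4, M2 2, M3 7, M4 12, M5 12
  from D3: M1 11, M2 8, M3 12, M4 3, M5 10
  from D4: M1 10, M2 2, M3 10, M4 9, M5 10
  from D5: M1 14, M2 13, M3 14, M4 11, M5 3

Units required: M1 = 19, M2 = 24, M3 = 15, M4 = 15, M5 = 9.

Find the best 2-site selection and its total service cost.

Choose D2 and D3; total service cost 364.

With exactly 2 open, each customer zone uses its cheapest among the chosen.
{D2, D3}: M1→D2 4·19=76, M2→D2 2·24=48, M3→D2 7·15=105, M4→D3 3·15=45, M5→D3 10·9=90. Service cost 364.
{D1, D2}: service cost 365
{D1, D4}: service cost 410
Among all 10 size-2 choices, {D2, D3} is lowest.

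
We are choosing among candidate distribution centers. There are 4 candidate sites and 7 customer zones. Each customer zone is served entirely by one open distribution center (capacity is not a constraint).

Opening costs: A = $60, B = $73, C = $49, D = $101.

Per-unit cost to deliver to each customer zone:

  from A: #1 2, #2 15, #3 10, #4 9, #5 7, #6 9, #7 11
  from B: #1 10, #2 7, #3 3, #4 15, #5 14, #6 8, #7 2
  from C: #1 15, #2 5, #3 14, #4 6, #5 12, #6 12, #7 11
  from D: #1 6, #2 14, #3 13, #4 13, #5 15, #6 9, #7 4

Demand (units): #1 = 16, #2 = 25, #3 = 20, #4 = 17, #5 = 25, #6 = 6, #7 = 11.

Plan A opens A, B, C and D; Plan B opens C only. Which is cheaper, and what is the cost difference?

Plan A is cheaper by 442.

Plan A: {A, B, C, D}: #1→A 2·16=32, #2→C 5·25=125, #3→B 3·20=60, #4→C 6·17=102, #5→A 7·25=175, #6→B 8·6=48, #7→B 2·11=22. Service 564; fixed 283; total 847.
Plan B: {C}: #1→C 15·16=240, #2→C 5·25=125, #3→C 14·20=280, #4→C 6·17=102, #5→C 12·25=300, #6→C 12·6=72, #7→C 11·11=121. Service 1240; fixed 49; total 1289.
Difference: |847 − 1289| = 442.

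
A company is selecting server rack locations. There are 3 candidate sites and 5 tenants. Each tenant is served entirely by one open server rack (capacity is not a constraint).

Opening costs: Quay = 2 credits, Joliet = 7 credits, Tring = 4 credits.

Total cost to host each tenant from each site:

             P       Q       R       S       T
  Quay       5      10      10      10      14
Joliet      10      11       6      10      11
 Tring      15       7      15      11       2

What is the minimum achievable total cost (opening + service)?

Minimum total cost: 40

For any fixed open set, each tenant goes to its cheapest open site; total = fixed + service.
{Quay, Tring}: P→Quay 5, Q→Tring 7, R→Quay 10, S→Quay 10, T→Tring 2. Service 34; fixed 6; total 40.
{Quay, Joliet, Tring}: service 30 + fixed 13 = 43
{Joliet, Tring}: service 35 + fixed 11 = 46
{Quay}: P→Quay 5, Q→Quay 10, R→Quay 10, S→Quay 10, T→Quay 14. Service 49; fixed 2; total 51.
No other subset beats 40.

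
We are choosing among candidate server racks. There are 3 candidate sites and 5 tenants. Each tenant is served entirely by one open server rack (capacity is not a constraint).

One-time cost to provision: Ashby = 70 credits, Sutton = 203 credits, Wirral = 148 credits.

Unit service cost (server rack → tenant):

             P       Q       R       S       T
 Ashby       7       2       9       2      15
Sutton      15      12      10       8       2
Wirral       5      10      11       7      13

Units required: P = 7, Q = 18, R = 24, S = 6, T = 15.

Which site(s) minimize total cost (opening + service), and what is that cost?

For any fixed open set, each tenant goes to its cheapest open site; total = fixed + service.
{Ashby}: P→Ashby 7·7=49, Q→Ashby 2·18=36, R→Ashby 9·24=216, S→Ashby 2·6=12, T→Ashby 15·15=225. Service 538; fixed 70; total 608.
{Ashby, Sutton}: P→Ashby 7·7=49, Q→Ashby 2·18=36, R→Ashby 9·24=216, S→Ashby 2·6=12, T→Sutton 2·15=30. Service 343; fixed 273; total 616.
{Ashby, Wirral}: service 494 + fixed 218 = 712
{Ashby, Sutton, Wirral}: P→Wirral 5·7=35, Q→Ashby 2·18=36, R→Ashby 9·24=216, S→Ashby 2·6=12, T→Sutton 2·15=30. Service 329; fixed 421; total 750.
(All 7 nonempty subsets were checked; Ashby only is lowest.)

Open Ashby only; minimum total cost 608.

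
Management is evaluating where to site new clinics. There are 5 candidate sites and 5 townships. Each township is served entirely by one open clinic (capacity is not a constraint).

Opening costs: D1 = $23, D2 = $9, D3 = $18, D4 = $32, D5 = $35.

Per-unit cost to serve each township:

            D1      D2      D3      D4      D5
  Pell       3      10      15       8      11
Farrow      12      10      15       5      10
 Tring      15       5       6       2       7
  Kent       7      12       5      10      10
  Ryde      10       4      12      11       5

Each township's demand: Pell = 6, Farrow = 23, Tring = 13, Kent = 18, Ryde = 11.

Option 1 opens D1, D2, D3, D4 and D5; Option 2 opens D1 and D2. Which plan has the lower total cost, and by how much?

Option 1 is cheaper by 105.

Option 1: {D1, D2, D3, D4, D5}: Pell→D1 3·6=18, Farrow→D4 5·23=115, Tring→D4 2·13=26, Kent→D3 5·18=90, Ryde→D2 4·11=44. Service 293; fixed 117; total 410.
Option 2: {D1, D2}: Pell→D1 3·6=18, Farrow→D2 10·23=230, Tring→D2 5·13=65, Kent→D1 7·18=126, Ryde→D2 4·11=44. Service 483; fixed 32; total 515.
Difference: |410 − 515| = 105.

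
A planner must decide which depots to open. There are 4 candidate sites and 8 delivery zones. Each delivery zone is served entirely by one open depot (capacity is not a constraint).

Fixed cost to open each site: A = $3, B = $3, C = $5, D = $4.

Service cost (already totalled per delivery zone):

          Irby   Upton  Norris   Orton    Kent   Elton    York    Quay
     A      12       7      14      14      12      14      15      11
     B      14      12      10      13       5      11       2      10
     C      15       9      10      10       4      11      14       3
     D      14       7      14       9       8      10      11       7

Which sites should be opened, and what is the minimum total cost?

For any fixed open set, each delivery zone goes to its cheapest open site; total = fixed + service.
{A, B, C}: Irby→A 12, Upton→A 7, Norris→B 10, Orton→C 10, Kent→C 4, Elton→B 11, York→B 2, Quay→C 3. Service 59; fixed 11; total 70.
{B, C}: service 63 + fixed 8 = 71
{B, C, D}: service 59 + fixed 12 = 71
{A, B, C, D}: service 57 + fixed 15 = 72
No other subset beats 70.

Open A, B and C; minimum total cost 70.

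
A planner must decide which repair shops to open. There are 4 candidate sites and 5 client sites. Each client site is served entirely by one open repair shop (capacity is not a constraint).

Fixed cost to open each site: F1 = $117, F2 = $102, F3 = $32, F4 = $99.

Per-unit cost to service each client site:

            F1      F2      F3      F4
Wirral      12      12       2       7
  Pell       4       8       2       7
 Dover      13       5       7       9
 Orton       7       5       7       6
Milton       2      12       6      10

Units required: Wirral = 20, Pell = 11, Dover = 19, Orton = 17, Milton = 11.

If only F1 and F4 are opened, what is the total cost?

Each client site is assigned to its cheapest site among the open ones.
{F1, F4}: Wirral→F4 7·20=140, Pell→F1 4·11=44, Dover→F4 9·19=171, Orton→F4 6·17=102, Milton→F1 2·11=22. Service 479; fixed 216; total 695.

Total cost: 695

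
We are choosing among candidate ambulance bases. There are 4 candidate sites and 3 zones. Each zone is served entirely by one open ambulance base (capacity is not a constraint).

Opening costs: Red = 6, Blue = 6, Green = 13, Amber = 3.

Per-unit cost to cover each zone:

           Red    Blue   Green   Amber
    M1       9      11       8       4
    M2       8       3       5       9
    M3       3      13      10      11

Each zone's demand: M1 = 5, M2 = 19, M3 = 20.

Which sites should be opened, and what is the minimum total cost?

For any fixed open set, each zone goes to its cheapest open site; total = fixed + service.
{Red, Blue, Amber}: M1→Amber 4·5=20, M2→Blue 3·19=57, M3→Red 3·20=60. Service 137; fixed 15; total 152.
{Red, Blue, Green, Amber}: service 137 + fixed 28 = 165
{Red, Blue}: M1→Red 9·5=45, M2→Blue 3·19=57, M3→Red 3·20=60. Service 162; fixed 12; total 174.
{Amber}: service 411 + fixed 3 = 414
No other subset beats 152.

Open Red, Blue and Amber; minimum total cost 152.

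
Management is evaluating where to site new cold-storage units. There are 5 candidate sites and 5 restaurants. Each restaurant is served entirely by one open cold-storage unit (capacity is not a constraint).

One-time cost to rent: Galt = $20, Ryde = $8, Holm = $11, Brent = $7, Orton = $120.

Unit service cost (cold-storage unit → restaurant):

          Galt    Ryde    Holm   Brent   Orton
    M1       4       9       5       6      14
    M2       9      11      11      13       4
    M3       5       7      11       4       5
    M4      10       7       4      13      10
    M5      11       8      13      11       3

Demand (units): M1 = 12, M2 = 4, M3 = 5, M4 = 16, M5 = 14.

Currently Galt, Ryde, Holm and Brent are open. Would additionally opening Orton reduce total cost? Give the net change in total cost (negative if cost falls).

Current service cost with {Galt, Ryde, Holm, Brent}: 280.
Adding Orton: each restaurant re-picks its cheapest; new service cost 190, saving 90.
Extra fixed cost: 120. Net change = 120 − 90 = 30.
(Totals: 326 → 356.)

No — net change +30 (cost rises by 30).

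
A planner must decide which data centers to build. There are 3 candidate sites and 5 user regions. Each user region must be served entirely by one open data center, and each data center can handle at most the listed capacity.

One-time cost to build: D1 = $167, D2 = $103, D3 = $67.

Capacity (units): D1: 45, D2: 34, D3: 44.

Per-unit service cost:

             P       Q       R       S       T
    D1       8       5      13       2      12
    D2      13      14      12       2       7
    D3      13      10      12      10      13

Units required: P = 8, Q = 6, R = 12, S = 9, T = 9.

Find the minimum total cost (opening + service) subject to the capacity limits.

Minimum total cost: 543

Open {D1}: P→D1 8·8=64, Q→D1 5·6=30, R→D1 13·12=156, S→D1 2·9=18, T→D1 12·9=108.
Loads: D1 carries 44/45. Service 376; fixed 167; total 543.
Next best feasible plan costs 559.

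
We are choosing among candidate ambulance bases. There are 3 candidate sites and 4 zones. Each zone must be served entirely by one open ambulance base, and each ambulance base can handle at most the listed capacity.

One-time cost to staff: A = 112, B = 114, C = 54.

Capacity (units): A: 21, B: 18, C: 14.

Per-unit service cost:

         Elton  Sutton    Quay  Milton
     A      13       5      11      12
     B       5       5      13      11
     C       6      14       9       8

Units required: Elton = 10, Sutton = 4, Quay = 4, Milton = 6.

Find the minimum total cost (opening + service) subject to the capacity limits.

Minimum total cost: 322

Open {B, C}: Elton→B 5·10=50, Sutton→B 5·4=20, Quay→C 9·4=36, Milton→C 8·6=48.
Loads: B carries 14/18, C carries 10/14. Service 154; fixed 168; total 322.
Next best feasible plan costs 338.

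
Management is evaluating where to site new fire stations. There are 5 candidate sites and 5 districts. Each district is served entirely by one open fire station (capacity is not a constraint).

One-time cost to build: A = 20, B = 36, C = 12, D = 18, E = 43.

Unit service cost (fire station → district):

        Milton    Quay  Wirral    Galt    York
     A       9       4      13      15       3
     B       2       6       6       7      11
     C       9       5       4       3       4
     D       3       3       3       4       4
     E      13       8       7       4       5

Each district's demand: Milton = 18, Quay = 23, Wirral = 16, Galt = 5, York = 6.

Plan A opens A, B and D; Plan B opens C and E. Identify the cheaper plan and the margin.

Plan A: {A, B, D}: Milton→B 2·18=36, Quay→D 3·23=69, Wirral→D 3·16=48, Galt→D 4·5=20, York→A 3·6=18. Service 191; fixed 74; total 265.
Plan B: {C, E}: Milton→C 9·18=162, Quay→C 5·23=115, Wirral→C 4·16=64, Galt→C 3·5=15, York→C 4·6=24. Service 380; fixed 55; total 435.
Difference: |265 − 435| = 170.

Plan A is cheaper by 170.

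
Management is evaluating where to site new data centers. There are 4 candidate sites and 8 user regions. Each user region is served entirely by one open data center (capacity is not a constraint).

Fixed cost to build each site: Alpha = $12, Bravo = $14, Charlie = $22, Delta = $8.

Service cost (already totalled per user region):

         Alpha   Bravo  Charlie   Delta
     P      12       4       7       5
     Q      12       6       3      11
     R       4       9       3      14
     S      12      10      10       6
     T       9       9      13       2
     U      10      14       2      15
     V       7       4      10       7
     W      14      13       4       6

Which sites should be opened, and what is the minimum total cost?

For any fixed open set, each user region goes to its cheapest open site; total = fixed + service.
{Charlie, Delta}: P→Delta 5, Q→Charlie 3, R→Charlie 3, S→Delta 6, T→Delta 2, U→Charlie 2, V→Delta 7, W→Charlie 4. Service 32; fixed 30; total 62.
{Alpha, Delta}: P→Delta 5, Q→Delta 11, R→Alpha 4, S→Delta 6, T→Delta 2, U→Alpha 10, V→Alpha 7, W→Delta 6. Service 51; fixed 20; total 71.
{Bravo, Charlie, Delta}: service 28 + fixed 44 = 72
{Alpha, Bravo, Charlie, Delta}: P→Bravo 4, Q→Charlie 3, R→Charlie 3, S→Delta 6, T→Delta 2, U→Charlie 2, V→Bravo 4, W→Charlie 4. Service 28; fixed 56; total 84.
No other subset beats 62.

Open Charlie and Delta; minimum total cost 62.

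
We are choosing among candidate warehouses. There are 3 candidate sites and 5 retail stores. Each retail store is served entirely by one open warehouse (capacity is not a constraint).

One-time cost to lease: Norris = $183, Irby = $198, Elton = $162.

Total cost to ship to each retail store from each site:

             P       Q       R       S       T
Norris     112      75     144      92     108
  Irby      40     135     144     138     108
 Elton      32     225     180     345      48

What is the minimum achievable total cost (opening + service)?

Minimum total cost: 714

For any fixed open set, each retail store goes to its cheapest open site; total = fixed + service.
{Norris}: P→Norris 112, Q→Norris 75, R→Norris 144, S→Norris 92, T→Norris 108. Service 531; fixed 183; total 714.
{Norris, Elton}: service 391 + fixed 345 = 736
{Irby}: service 565 + fixed 198 = 763
{Norris, Irby, Elton}: service 391 + fixed 543 = 934
(All 7 nonempty subsets were checked; Norris only is lowest.)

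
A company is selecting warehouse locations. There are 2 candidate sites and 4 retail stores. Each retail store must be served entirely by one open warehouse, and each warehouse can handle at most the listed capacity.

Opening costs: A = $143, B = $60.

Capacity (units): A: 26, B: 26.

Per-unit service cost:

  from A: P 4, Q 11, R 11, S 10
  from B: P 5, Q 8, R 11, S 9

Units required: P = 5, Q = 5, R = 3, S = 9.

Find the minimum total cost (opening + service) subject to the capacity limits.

Minimum total cost: 239

Open {B}: P→B 5·5=25, Q→B 8·5=40, R→B 11·3=33, S→B 9·9=81.
Loads: B carries 22/26. Service 179; fixed 60; total 239.
Next best feasible plan costs 341.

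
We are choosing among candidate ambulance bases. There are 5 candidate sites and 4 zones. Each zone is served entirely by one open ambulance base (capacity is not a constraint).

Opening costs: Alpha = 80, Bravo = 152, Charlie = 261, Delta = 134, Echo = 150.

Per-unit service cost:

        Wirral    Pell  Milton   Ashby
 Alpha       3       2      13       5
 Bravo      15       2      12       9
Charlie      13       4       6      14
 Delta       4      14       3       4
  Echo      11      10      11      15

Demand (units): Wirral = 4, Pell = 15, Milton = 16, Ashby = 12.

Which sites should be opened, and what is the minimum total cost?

Open Alpha and Delta; minimum total cost 352.

For any fixed open set, each zone goes to its cheapest open site; total = fixed + service.
{Alpha, Delta}: Wirral→Alpha 3·4=12, Pell→Alpha 2·15=30, Milton→Delta 3·16=48, Ashby→Delta 4·12=48. Service 138; fixed 214; total 352.
{Alpha}: Wirral→Alpha 3·4=12, Pell→Alpha 2·15=30, Milton→Alpha 13·16=208, Ashby→Alpha 5·12=60. Service 310; fixed 80; total 390.
{Bravo, Delta}: service 142 + fixed 286 = 428
{Alpha, Bravo, Charlie, Delta, Echo}: service 138 + fixed 777 = 915
No other subset beats 352.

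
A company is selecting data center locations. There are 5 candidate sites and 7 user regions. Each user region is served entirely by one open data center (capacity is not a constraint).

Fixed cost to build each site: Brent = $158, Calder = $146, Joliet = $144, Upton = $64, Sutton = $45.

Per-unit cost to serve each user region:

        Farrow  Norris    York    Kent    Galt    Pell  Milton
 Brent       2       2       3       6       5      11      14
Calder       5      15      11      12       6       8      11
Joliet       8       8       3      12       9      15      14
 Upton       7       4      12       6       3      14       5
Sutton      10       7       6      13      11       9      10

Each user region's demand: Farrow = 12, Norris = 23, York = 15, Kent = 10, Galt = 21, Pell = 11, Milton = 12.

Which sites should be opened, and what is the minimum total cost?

Open Brent and Upton; minimum total cost 641.

For any fixed open set, each user region goes to its cheapest open site; total = fixed + service.
{Brent, Upton}: Farrow→Brent 2·12=24, Norris→Brent 2·23=46, York→Brent 3·15=45, Kent→Brent 6·10=60, Galt→Upton 3·21=63, Pell→Brent 11·11=121, Milton→Upton 5·12=60. Service 419; fixed 222; total 641.
{Upton, Sutton}: service 548 + fixed 109 = 657
{Brent, Upton, Sutton}: Farrow→Brent 2·12=24, Norris→Brent 2·23=46, York→Brent 3·15=45, Kent→Brent 6·10=60, Galt→Upton 3·21=63, Pell→Sutton 9·11=99, Milton→Upton 5·12=60. Service 397; fixed 267; total 664.
{Brent, Calder, Joliet, Upton, Sutton}: service 386 + fixed 557 = 943
No other subset beats 641.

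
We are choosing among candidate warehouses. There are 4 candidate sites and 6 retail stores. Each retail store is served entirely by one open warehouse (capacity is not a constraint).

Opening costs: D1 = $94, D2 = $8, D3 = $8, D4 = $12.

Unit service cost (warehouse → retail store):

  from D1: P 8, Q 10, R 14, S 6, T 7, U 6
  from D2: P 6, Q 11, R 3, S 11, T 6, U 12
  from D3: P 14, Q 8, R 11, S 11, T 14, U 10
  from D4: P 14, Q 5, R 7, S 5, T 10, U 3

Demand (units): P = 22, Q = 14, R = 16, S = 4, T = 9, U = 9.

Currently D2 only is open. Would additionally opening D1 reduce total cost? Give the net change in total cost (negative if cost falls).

Current service cost with {D2}: 540.
Adding D1: each retail store re-picks its cheapest; new service cost 452, saving 88.
Extra fixed cost: 94. Net change = 94 − 88 = 6.
(Totals: 548 → 554.)

No — net change +6 (cost rises by 6).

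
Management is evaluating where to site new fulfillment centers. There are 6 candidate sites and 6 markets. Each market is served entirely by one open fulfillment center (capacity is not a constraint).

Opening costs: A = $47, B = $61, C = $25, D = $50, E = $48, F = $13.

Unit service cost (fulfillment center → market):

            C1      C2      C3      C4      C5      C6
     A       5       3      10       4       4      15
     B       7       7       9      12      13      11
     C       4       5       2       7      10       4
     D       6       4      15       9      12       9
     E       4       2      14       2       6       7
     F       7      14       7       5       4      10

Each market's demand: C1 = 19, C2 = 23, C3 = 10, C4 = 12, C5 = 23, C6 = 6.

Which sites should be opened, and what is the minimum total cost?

For any fixed open set, each market goes to its cheapest open site; total = fixed + service.
{C, E, F}: C1→C 4·19=76, C2→E 2·23=46, C3→C 2·10=20, C4→E 2·12=24, C5→F 4·23=92, C6→C 4·6=24. Service 282; fixed 86; total 368.
{A, C}: C1→C 4·19=76, C2→A 3·23=69, C3→C 2·10=20, C4→A 4·12=48, C5→A 4·23=92, C6→C 4·6=24. Service 329; fixed 72; total 401.
{C, E}: C1→C 4·19=76, C2→E 2·23=46, C3→C 2·10=20, C4→E 2·12=24, C5→E 6·23=138, C6→C 4·6=24. Service 328; fixed 73; total 401.
{A, B, C, D, E, F}: service 282 + fixed 244 = 526
No other subset beats 368.

Open C, E and F; minimum total cost 368.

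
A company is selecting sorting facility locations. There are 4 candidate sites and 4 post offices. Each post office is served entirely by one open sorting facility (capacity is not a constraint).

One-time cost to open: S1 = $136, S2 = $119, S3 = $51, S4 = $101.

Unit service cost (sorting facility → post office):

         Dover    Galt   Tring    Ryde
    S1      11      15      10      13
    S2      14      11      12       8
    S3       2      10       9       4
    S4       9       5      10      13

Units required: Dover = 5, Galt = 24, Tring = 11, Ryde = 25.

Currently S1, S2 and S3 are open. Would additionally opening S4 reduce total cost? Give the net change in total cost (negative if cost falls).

Yes — net change −19 (cost falls by 19).

Current service cost with {S1, S2, S3}: 449.
Adding S4: each post office re-picks its cheapest; new service cost 329, saving 120.
Extra fixed cost: 101. Net change = 101 − 120 = -19.
(Totals: 755 → 736.)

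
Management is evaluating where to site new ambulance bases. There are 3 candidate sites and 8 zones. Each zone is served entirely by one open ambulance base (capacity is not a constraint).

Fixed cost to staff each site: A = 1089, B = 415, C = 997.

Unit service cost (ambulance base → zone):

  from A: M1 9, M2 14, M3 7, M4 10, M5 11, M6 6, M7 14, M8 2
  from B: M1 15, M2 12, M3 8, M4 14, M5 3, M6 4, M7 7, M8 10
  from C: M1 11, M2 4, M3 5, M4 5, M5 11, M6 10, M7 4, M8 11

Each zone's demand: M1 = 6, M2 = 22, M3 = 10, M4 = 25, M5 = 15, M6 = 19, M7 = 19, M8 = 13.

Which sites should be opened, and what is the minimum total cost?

Open B only; minimum total cost 1583.

For any fixed open set, each zone goes to its cheapest open site; total = fixed + service.
{B}: M1→B 15·6=90, M2→B 12·22=264, M3→B 8·10=80, M4→B 14·25=350, M5→B 3·15=45, M6→B 4·19=76, M7→B 7·19=133, M8→B 10·13=130. Service 1168; fixed 415; total 1583.
{C}: M1→C 11·6=66, M2→C 4·22=88, M3→C 5·10=50, M4→C 5·25=125, M5→C 11·15=165, M6→C 10·19=190, M7→C 4·19=76, M8→C 11·13=143. Service 903; fixed 997; total 1900.
{B, C}: service 656 + fixed 1412 = 2068
{A, B, C}: M1→A 9·6=54, M2→C 4·22=88, M3→C 5·10=50, M4→C 5·25=125, M5→B 3·15=45, M6→B 4·19=76, M7→C 4·19=76, M8→A 2·13=26. Service 540; fixed 2501; total 3041.
(All 7 nonempty subsets were checked; B only is lowest.)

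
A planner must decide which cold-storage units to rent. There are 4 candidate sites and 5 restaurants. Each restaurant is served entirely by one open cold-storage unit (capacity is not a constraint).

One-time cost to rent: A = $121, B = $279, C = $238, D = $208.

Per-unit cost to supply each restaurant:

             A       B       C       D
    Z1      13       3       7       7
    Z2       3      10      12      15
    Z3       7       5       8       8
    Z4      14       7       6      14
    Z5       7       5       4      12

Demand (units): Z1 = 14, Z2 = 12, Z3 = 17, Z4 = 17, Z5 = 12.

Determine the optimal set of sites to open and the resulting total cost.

Open B only; minimum total cost 705.

For any fixed open set, each restaurant goes to its cheapest open site; total = fixed + service.
{B}: Z1→B 3·14=42, Z2→B 10·12=120, Z3→B 5·17=85, Z4→B 7·17=119, Z5→B 5·12=60. Service 426; fixed 279; total 705.
{A, B}: Z1→B 3·14=42, Z2→A 3·12=36, Z3→B 5·17=85, Z4→B 7·17=119, Z5→B 5·12=60. Service 342; fixed 400; total 742.
{A, C}: service 403 + fixed 359 = 762
{A, B, C, D}: Z1→B 3·14=42, Z2→A 3·12=36, Z3→B 5·17=85, Z4→C 6·17=102, Z5→C 4·12=48. Service 313; fixed 846; total 1159.
No other subset beats 705.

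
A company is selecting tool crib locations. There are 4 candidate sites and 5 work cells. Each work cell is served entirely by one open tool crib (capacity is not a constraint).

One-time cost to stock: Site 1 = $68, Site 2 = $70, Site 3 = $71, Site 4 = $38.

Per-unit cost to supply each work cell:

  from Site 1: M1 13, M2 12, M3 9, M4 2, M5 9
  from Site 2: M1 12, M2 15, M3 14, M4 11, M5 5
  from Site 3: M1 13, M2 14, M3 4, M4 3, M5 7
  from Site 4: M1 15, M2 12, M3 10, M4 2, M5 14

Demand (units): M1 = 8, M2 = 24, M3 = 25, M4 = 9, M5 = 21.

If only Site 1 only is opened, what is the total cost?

Total cost: 892

Each work cell is assigned to its cheapest site among the open ones.
{Site 1}: M1→Site 1 13·8=104, M2→Site 1 12·24=288, M3→Site 1 9·25=225, M4→Site 1 2·9=18, M5→Site 1 9·21=189. Service 824; fixed 68; total 892.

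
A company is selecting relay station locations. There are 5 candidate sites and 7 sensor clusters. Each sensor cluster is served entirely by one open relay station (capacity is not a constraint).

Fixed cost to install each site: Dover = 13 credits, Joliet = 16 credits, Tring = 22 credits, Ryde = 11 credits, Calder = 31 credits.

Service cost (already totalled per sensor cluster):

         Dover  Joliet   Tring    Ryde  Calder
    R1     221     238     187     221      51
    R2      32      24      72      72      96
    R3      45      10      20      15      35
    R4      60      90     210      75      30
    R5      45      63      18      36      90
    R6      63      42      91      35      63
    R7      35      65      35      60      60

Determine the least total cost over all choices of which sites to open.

Minimum total cost: 279

For any fixed open set, each sensor cluster goes to its cheapest open site; total = fixed + service.
{Joliet, Tring, Calder}: R1→Calder 51, R2→Joliet 24, R3→Joliet 10, R4→Calder 30, R5→Tring 18, R6→Joliet 42, R7→Tring 35. Service 210; fixed 69; total 279.
{Joliet, Tring, Ryde, Calder}: R1→Calder 51, R2→Joliet 24, R3→Joliet 10, R4→Calder 30, R5→Tring 18, R6→Ryde 35, R7→Tring 35. Service 203; fixed 80; total 283.
{Dover, Ryde, Calder}: service 234 + fixed 55 = 289
{Dover, Joliet, Tring, Ryde, Calder}: R1→Calder 51, R2→Joliet 24, R3→Joliet 10, R4→Calder 30, R5→Tring 18, R6→Ryde 35, R7→Dover 35. Service 203; fixed 93; total 296.
No other subset beats 279.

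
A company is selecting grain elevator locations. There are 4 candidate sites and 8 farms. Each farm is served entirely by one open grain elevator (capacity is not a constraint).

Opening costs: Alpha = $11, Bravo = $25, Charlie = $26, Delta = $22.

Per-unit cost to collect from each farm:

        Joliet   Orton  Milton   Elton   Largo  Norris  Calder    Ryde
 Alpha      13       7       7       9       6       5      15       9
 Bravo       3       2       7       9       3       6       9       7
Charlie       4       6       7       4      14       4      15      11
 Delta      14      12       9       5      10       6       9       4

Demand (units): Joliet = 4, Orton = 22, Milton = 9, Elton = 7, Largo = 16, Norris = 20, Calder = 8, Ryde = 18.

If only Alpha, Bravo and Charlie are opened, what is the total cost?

Total cost: 535

Each farm is assigned to its cheapest site among the open ones.
{Alpha, Bravo, Charlie}: Joliet→Bravo 3·4=12, Orton→Bravo 2·22=44, Milton→Alpha 7·9=63, Elton→Charlie 4·7=28, Largo→Bravo 3·16=48, Norris→Charlie 4·20=80, Calder→Bravo 9·8=72, Ryde→Bravo 7·18=126. Service 473; fixed 62; total 535.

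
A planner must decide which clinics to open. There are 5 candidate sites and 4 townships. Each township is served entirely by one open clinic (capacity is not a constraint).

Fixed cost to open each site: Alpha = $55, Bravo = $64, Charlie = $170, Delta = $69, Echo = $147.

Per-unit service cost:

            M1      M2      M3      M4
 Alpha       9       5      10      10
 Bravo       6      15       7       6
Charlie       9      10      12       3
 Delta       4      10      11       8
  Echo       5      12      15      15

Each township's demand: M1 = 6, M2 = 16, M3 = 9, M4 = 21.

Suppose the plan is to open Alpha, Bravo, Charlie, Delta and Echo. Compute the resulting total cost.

Total cost: 735

Each township is assigned to its cheapest site among the open ones.
{Alpha, Bravo, Charlie, Delta, Echo}: M1→Delta 4·6=24, M2→Alpha 5·16=80, M3→Bravo 7·9=63, M4→Charlie 3·21=63. Service 230; fixed 505; total 735.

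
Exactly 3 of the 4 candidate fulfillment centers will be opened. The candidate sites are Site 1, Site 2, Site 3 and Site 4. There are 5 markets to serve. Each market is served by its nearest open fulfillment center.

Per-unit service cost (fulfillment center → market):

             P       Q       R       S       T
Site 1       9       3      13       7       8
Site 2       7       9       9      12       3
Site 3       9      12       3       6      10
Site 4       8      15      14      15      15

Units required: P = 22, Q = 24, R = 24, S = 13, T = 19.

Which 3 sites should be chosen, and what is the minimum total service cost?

Choose Site 1, Site 2 and Site 3; total service cost 433.

With exactly 3 open, each market uses its cheapest among the chosen.
{Site 1, Site 2, Site 3}: P→Site 2 7·22=154, Q→Site 1 3·24=72, R→Site 3 3·24=72, S→Site 3 6·13=78, T→Site 2 3·19=57. Service cost 433.
{Site 1, Site 3, Site 4}: service cost 550
{Site 2, Site 3, Site 4}: service cost 577
Among all 4 size-3 choices, {Site 1, Site 2, Site 3} is lowest.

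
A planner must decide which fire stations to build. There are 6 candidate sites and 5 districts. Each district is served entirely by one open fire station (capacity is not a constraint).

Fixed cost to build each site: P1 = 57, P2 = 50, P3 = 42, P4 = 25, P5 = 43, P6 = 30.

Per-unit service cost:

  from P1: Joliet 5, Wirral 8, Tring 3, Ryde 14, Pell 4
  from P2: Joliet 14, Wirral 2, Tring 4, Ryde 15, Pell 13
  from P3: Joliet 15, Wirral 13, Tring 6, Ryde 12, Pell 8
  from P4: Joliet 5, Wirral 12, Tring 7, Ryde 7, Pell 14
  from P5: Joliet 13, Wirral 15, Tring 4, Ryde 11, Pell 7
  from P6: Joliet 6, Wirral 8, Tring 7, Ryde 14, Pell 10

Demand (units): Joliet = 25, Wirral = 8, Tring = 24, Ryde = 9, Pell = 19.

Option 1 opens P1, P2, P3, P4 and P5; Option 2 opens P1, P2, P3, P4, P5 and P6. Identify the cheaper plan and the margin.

Option 1: {P1, P2, P3, P4, P5}: Joliet→P1 5·25=125, Wirral→P2 2·8=16, Tring→P1 3·24=72, Ryde→P4 7·9=63, Pell→P1 4·19=76. Service 352; fixed 217; total 569.
Option 2: {P1, P2, P3, P4, P5, P6}: Joliet→P1 5·25=125, Wirral→P2 2·8=16, Tring→P1 3·24=72, Ryde→P4 7·9=63, Pell→P1 4·19=76. Service 352; fixed 247; total 599.
Difference: |569 − 599| = 30.

Option 1 is cheaper by 30.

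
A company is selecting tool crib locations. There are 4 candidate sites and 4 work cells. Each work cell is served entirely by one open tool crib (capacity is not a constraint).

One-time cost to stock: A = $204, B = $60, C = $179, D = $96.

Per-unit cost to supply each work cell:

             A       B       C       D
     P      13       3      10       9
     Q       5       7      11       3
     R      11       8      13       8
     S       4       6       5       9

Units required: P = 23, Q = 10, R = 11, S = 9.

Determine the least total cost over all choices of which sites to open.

For any fixed open set, each work cell goes to its cheapest open site; total = fixed + service.
{B}: P→B 3·23=69, Q→B 7·10=70, R→B 8·11=88, S→B 6·9=54. Service 281; fixed 60; total 341.
{B, D}: P→B 3·23=69, Q→D 3·10=30, R→B 8·11=88, S→B 6·9=54. Service 241; fixed 156; total 397.
{D}: P→D 9·23=207, Q→D 3·10=30, R→D 8·11=88, S→D 9·9=81. Service 406; fixed 96; total 502.
{A, B, C, D}: P→B 3·23=69, Q→D 3·10=30, R→B 8·11=88, S→A 4·9=36. Service 223; fixed 539; total 762.
No other subset beats 341.

Minimum total cost: 341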